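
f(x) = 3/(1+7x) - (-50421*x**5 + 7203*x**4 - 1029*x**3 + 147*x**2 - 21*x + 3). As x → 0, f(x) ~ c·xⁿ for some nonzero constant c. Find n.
6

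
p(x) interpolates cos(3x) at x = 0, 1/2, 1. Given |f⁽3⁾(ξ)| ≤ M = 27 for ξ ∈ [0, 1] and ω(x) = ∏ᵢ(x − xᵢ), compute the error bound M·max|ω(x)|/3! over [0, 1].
sqrt(3)/8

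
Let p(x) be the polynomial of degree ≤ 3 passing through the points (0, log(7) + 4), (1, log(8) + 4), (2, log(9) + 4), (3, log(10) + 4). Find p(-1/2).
log(441*2**(1/8)*3**(5/8)*5**(11/16)*7**(3/16)/640) + 4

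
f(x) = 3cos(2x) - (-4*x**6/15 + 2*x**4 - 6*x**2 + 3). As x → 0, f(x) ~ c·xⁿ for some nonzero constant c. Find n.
8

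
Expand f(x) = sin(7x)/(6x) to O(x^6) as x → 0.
7/6 - 343*x**2/36 + 16807*x**4/720 + O(x**6)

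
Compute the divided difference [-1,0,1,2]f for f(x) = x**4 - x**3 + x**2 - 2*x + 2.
1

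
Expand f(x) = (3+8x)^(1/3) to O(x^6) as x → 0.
3**(1/3) + 8*3**(1/3)*x/9 - 64*3**(1/3)*x**2/81 + 2560*3**(1/3)*x**3/2187 - 40960*3**(1/3)*x**4/19683 + 720896*3**(1/3)*x**5/177147 + O(x**6)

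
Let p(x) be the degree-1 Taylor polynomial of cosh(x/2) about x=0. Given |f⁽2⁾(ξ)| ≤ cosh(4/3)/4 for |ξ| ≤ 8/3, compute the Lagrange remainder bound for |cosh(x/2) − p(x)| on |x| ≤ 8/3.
8*cosh(4/3)/9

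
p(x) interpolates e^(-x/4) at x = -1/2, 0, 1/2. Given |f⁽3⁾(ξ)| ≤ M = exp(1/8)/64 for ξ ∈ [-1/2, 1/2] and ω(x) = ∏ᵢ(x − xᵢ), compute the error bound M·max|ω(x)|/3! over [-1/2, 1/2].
sqrt(3)*exp(1/8)/13824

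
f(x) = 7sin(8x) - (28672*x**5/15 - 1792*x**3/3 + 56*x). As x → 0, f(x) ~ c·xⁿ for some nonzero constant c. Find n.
7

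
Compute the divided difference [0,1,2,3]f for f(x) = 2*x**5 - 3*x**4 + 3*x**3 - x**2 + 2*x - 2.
35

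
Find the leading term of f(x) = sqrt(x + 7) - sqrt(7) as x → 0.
sqrt(7)*x/14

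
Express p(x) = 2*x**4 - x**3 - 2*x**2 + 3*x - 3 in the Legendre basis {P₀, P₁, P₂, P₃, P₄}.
(-49/15)P₀ + (12/5)P₁ + (-4/21)P₂ + (-2/5)P₃ + (16/35)P₄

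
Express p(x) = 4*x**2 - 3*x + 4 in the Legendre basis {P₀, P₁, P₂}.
(16/3)P₀ + (-3)P₁ + (8/3)P₂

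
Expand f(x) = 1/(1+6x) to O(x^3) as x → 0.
1 - 6*x + 36*x**2 + O(x**3)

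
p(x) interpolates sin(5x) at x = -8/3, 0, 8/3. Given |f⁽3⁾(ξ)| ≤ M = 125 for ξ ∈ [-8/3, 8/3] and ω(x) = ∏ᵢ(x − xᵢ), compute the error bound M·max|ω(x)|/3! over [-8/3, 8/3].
64000*sqrt(3)/729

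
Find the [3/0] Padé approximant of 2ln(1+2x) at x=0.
4*x*(4*x**2 - 3*x + 3)/3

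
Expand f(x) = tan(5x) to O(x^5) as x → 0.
5*x + 125*x**3/3 + O(x**5)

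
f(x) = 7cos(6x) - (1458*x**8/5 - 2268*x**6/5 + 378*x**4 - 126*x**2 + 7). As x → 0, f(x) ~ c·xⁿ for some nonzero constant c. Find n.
10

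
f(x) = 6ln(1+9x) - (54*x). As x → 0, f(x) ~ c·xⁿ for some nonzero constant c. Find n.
2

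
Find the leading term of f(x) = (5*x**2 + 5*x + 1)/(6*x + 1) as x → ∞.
5*x/6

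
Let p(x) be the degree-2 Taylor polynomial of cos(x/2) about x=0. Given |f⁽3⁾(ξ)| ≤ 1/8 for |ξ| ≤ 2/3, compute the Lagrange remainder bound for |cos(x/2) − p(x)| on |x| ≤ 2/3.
1/162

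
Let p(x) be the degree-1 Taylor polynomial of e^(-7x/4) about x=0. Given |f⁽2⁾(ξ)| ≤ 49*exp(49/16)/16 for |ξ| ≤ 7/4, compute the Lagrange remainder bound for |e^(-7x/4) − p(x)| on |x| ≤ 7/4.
2401*exp(49/16)/512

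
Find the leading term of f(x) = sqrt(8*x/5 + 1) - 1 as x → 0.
4*x/5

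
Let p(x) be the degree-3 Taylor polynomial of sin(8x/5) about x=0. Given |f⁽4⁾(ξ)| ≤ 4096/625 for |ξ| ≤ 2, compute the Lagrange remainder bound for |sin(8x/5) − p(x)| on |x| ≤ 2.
8192/1875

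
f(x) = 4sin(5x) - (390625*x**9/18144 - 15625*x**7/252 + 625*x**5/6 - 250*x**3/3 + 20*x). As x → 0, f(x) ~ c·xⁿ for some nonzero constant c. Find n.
11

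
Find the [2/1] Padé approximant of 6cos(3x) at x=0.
6 - 27*x**2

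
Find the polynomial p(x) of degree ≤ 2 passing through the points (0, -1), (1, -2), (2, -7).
-2*x**2 + x - 1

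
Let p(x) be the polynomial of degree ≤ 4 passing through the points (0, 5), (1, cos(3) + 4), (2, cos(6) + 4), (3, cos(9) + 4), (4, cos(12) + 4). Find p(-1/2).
35*cos(12)/128 - 45*cos(9)/32 + 189*cos(6)/64 - 105*cos(3)/32 + 827/128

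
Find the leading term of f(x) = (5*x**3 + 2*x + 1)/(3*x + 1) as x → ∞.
5*x**2/3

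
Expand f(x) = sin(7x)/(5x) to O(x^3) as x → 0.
7/5 - 343*x**2/30 + O(x**3)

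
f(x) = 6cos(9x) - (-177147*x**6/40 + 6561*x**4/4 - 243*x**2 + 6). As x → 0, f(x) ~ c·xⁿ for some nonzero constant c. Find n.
8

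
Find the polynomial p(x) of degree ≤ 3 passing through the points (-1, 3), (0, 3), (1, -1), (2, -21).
-2*x**3 - 2*x**2 + 3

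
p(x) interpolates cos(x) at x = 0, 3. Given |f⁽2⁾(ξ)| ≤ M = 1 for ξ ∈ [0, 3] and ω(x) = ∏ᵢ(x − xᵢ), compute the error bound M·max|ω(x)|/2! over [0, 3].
9/8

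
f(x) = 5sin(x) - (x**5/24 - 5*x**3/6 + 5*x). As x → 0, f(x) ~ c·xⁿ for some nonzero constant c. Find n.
7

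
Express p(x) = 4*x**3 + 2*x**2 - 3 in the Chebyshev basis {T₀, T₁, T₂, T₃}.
(-2)T₀ + (3)T₁ + T₂ + T₃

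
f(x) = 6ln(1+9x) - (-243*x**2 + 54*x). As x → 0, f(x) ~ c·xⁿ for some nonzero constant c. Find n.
3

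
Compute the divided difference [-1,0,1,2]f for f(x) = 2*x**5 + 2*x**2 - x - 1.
10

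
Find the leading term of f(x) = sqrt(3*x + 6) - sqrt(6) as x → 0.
sqrt(6)*x/4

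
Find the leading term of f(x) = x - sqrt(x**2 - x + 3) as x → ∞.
1/2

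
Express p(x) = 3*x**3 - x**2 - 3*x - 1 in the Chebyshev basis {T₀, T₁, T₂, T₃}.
(-3/2)T₀ + (-3/4)T₁ + (-1/2)T₂ + (3/4)T₃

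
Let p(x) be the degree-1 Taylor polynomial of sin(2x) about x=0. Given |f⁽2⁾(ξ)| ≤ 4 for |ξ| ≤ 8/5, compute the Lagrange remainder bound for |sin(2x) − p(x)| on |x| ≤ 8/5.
128/25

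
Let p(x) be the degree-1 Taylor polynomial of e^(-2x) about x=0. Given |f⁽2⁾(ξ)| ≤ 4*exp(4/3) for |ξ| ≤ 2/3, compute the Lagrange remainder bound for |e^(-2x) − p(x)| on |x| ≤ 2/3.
8*exp(4/3)/9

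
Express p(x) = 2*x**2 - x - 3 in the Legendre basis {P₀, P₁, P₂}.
(-7/3)P₀ - P₁ + (4/3)P₂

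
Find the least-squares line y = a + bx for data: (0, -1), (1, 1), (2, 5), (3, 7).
a = -6/5, b = 14/5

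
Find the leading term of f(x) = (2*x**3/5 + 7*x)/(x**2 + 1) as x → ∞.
2*x/5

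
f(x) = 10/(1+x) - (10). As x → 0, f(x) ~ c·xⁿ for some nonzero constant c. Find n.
1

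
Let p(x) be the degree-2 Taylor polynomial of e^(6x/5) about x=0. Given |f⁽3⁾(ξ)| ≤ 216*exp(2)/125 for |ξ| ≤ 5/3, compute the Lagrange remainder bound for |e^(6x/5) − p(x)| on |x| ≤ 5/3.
4*exp(2)/3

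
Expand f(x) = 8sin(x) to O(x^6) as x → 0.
8*x - 4*x**3/3 + x**5/15 + O(x**6)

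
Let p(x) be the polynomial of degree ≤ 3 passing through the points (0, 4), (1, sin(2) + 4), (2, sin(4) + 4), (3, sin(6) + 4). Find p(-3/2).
-189*sin(2)/16 + 135*sin(4)/16 - 35*sin(6)/16 + 4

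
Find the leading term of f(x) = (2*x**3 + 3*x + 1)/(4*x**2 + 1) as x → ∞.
x/2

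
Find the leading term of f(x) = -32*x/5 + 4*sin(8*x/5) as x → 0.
-1024*x**3/375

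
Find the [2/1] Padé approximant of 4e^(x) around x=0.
(2*x**2/3 + 8*x/3 + 4)/(1 - x/3)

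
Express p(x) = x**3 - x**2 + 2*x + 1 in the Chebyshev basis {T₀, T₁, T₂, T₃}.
(1/2)T₀ + (11/4)T₁ + (-1/2)T₂ + (1/4)T₃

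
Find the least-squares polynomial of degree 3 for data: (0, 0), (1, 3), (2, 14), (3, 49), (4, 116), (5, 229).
8/63 + (272/189)x + (-131/126)x² + (107/54)x³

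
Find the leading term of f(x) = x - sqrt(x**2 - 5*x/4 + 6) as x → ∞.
5/8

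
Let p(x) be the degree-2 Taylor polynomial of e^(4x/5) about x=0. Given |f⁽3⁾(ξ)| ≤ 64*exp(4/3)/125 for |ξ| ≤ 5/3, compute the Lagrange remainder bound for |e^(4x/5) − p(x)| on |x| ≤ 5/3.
32*exp(4/3)/81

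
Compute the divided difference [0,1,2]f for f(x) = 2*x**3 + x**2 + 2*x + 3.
7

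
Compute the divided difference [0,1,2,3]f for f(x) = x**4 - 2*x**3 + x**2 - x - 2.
4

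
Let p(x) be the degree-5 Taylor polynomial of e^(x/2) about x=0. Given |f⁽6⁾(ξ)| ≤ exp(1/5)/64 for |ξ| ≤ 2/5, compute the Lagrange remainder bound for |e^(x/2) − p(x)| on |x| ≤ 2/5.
exp(1/5)/11250000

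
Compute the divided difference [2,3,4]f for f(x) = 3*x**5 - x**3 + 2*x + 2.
846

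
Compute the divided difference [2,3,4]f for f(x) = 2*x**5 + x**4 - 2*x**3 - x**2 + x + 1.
606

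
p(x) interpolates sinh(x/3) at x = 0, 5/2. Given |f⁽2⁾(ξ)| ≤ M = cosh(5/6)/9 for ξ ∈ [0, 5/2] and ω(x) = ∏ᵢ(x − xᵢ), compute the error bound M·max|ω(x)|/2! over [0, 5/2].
25*cosh(5/6)/288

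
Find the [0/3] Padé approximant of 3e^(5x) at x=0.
3/(-125*x**3/6 + 25*x**2/2 - 5*x + 1)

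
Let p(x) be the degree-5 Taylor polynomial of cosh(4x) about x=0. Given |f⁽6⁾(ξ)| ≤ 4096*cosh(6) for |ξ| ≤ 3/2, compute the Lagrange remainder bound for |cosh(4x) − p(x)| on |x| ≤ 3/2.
324*cosh(6)/5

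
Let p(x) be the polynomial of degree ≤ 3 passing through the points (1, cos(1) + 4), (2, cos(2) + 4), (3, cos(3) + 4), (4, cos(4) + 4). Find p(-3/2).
385*cos(3)/16 + 4 - 105*cos(4)/16 + 231*cos(1)/16 - 495*cos(2)/16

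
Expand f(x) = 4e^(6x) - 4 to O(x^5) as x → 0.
24*x + 72*x**2 + 144*x**3 + 216*x**4 + O(x**5)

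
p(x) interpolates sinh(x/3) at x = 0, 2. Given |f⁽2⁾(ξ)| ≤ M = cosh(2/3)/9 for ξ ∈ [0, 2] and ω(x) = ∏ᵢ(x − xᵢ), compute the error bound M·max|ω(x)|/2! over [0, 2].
cosh(2/3)/18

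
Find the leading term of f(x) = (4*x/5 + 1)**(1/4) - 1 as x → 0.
x/5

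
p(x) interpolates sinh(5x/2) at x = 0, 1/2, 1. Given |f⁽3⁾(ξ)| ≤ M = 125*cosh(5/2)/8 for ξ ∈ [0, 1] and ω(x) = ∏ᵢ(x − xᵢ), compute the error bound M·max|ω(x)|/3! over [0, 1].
125*sqrt(3)*cosh(5/2)/1728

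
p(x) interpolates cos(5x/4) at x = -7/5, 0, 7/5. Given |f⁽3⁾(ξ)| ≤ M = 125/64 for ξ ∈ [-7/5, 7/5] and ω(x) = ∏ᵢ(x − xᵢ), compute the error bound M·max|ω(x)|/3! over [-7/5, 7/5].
343*sqrt(3)/1728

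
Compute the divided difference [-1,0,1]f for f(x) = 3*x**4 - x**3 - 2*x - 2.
3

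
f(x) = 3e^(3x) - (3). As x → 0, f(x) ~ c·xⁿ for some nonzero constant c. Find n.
1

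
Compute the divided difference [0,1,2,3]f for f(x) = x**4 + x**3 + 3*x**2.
7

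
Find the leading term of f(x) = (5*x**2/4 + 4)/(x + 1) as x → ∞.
5*x/4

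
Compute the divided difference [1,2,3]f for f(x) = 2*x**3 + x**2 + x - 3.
13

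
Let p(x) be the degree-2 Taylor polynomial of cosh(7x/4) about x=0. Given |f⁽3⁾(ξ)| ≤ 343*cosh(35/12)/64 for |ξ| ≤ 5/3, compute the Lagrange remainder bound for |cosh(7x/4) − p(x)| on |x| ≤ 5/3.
42875*cosh(35/12)/10368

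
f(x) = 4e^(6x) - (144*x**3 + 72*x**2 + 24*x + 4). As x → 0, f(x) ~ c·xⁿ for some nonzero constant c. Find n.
4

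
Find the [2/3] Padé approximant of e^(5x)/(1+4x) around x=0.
(925*x**2/388 + 250*x/97 + 1)/(8675*x**3/1164 - 2985*x**2/388 + 153*x/97 + 1)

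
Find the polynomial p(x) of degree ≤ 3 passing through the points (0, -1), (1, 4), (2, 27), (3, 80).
2*x**3 + 3*x**2 - 1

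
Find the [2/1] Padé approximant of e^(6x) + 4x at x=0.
(-2*x**2 + 8*x + 1)/(1 - 2*x)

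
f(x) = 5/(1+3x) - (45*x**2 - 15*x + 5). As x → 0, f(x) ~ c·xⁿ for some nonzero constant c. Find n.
3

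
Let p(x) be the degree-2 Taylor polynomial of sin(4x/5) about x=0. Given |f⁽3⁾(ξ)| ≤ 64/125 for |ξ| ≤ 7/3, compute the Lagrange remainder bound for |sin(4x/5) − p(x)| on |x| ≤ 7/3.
10976/10125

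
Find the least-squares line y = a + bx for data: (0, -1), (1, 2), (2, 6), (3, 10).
a = -13/10, b = 37/10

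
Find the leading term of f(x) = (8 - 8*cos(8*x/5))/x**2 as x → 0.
256/25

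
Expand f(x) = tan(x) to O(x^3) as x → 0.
x + O(x**3)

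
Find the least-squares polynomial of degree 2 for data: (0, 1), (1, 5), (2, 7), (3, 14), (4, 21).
48/35 + (123/70)x + (11/14)x²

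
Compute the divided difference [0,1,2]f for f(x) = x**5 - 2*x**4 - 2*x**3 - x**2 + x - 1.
-6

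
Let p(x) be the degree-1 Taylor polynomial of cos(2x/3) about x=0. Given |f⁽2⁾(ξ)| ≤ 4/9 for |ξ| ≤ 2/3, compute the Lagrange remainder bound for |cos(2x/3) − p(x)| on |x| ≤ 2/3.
8/81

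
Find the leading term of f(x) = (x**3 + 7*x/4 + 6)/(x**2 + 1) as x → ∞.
x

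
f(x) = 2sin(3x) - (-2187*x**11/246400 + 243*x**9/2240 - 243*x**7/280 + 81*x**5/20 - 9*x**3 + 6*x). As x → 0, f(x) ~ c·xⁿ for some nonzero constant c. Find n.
13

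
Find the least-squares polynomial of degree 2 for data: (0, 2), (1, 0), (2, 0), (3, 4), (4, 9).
69/35 + (-117/35)x + (9/7)x²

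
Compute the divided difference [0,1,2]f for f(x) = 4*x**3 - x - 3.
12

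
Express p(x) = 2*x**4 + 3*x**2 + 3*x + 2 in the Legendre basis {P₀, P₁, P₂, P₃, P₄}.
(17/5)P₀ + (3)P₁ + (22/7)P₂ + (16/35)P₄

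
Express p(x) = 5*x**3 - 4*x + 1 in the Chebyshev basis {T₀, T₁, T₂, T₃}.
T₀ + (-1/4)T₁ + (5/4)T₃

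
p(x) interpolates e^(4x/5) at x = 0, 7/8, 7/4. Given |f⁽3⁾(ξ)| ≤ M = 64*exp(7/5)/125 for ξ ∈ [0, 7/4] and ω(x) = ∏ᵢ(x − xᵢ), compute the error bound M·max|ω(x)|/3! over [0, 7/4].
343*sqrt(3)*exp(7/5)/27000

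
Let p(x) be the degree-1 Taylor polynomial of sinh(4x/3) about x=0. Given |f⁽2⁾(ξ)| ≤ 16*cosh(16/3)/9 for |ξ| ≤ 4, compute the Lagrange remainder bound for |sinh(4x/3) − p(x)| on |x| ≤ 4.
128*cosh(16/3)/9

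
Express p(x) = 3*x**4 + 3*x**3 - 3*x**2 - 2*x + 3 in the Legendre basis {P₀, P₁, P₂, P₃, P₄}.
(13/5)P₀ + (-1/5)P₁ + (-2/7)P₂ + (6/5)P₃ + (24/35)P₄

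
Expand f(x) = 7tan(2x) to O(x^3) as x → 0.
14*x + O(x**3)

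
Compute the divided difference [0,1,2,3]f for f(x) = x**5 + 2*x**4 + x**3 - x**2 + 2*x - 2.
38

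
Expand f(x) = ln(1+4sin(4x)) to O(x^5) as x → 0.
16*x - 128*x**2 + 3968*x**3/3 - 47104*x**4/3 + O(x**5)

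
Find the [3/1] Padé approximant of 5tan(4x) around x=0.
320*x**3/3 + 20*x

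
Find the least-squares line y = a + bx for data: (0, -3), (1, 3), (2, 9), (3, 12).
a = -12/5, b = 51/10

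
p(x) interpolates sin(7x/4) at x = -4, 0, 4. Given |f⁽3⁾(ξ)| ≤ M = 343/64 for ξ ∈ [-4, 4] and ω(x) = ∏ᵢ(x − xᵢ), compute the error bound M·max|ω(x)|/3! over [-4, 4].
343*sqrt(3)/27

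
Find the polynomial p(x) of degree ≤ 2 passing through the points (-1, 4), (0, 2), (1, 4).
2*x**2 + 2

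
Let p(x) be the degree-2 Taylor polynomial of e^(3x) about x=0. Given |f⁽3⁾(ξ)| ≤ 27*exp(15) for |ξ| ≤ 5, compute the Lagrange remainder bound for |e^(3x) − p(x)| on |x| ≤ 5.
1125*exp(15)/2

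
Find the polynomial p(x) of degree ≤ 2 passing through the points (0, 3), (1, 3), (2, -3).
-3*x**2 + 3*x + 3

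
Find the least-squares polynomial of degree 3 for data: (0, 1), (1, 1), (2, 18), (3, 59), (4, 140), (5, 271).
5/6 + (-671/252)x + (31/21)x² + (71/36)x³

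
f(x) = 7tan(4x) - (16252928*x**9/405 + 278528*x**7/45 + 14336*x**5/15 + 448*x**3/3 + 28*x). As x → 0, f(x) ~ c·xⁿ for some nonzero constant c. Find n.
11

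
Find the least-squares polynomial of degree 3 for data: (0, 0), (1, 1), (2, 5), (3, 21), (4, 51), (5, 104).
1/18 + (59/108)x + (-31/36)x² + (53/54)x³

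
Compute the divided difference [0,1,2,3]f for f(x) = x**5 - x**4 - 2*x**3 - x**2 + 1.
17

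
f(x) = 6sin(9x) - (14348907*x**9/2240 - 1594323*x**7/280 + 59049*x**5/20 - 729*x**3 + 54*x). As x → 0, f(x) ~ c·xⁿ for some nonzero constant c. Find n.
11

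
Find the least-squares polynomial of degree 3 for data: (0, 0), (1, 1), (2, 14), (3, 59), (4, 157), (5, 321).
3/14 + (-31/84)x + (-5/2)x² + (37/12)x³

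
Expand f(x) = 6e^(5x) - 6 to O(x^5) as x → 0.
30*x + 75*x**2 + 125*x**3 + 625*x**4/4 + O(x**5)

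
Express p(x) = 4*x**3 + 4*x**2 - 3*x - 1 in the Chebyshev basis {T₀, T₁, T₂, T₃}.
T₀ + (2)T₂ + T₃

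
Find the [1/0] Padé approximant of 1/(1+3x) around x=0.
1 - 3*x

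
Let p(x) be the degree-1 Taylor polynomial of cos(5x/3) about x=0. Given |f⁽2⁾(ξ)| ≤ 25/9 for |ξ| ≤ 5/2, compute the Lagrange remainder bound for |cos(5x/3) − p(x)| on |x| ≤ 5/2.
625/72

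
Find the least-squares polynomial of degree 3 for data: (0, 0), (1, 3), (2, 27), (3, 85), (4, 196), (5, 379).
-5/21 + (31/63)x + (13/21)x² + (26/9)x³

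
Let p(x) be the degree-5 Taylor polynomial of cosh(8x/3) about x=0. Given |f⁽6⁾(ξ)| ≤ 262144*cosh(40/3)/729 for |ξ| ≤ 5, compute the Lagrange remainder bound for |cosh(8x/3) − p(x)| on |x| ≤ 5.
51200000*cosh(40/3)/6561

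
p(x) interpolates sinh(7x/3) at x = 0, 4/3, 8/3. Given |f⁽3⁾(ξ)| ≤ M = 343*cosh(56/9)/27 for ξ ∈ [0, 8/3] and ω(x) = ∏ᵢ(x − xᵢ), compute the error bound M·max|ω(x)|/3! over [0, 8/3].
21952*sqrt(3)*cosh(56/9)/19683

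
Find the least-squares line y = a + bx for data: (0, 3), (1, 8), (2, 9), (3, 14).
a = 17/5, b = 17/5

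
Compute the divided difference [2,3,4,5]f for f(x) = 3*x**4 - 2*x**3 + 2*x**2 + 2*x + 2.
40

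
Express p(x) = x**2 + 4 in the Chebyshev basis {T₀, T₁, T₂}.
(9/2)T₀ + (1/2)T₂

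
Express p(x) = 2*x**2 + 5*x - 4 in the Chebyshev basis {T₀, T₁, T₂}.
(-3)T₀ + (5)T₁ + T₂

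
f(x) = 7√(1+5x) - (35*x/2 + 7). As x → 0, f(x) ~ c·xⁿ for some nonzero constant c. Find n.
2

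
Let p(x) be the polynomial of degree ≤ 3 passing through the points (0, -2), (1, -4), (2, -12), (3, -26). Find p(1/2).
-9/4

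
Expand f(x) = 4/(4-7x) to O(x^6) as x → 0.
1 + 7*x/4 + 49*x**2/16 + 343*x**3/64 + 2401*x**4/256 + 16807*x**5/1024 + O(x**6)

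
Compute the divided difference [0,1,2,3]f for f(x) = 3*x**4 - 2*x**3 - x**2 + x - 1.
16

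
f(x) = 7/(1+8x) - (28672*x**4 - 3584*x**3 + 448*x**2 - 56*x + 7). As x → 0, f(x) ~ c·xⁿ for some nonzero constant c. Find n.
5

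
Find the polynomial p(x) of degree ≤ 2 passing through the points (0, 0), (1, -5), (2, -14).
-2*x**2 - 3*x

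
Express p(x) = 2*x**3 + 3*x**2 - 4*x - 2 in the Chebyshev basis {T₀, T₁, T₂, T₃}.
(-1/2)T₀ + (-5/2)T₁ + (3/2)T₂ + (1/2)T₃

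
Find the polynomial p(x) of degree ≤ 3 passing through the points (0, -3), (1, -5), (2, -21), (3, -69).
-3*x**3 + 2*x**2 - x - 3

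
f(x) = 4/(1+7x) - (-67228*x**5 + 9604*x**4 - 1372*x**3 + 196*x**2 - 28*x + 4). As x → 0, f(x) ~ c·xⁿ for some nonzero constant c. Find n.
6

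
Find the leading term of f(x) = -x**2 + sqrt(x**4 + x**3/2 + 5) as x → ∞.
x/4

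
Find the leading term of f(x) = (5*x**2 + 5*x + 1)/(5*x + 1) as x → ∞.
x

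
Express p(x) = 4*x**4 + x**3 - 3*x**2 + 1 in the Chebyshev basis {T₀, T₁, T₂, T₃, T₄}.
T₀ + (3/4)T₁ + (1/2)T₂ + (1/4)T₃ + (1/2)T₄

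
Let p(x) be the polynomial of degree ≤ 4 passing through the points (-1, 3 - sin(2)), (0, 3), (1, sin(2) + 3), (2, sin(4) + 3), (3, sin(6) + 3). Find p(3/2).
15*sin(4)/32 - 5*sin(6)/128 + 87*sin(2)/128 + 3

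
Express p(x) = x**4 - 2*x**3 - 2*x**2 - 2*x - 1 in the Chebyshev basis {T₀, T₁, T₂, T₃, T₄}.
(-13/8)T₀ + (-7/2)T₁ + (-1/2)T₂ + (-1/2)T₃ + (1/8)T₄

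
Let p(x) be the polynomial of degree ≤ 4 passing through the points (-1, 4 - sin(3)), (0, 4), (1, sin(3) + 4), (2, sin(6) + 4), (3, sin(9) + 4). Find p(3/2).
15*sin(6)/32 - 5*sin(9)/128 + 87*sin(3)/128 + 4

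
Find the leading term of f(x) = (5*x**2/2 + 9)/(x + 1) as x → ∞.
5*x/2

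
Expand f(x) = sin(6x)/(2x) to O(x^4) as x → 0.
3 - 18*x**2 + O(x**4)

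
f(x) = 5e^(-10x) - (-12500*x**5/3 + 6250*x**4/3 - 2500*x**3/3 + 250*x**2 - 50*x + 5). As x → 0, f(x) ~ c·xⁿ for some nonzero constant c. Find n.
6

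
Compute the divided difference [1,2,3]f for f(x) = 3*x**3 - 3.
18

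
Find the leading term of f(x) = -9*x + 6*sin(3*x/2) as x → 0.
-27*x**3/8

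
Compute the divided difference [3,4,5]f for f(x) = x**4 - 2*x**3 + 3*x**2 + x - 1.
76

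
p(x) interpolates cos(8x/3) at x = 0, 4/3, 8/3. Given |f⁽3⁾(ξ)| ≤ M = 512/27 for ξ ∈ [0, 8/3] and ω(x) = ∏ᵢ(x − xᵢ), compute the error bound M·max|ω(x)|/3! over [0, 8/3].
32768*sqrt(3)/19683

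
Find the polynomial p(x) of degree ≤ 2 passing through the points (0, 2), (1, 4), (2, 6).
2*x + 2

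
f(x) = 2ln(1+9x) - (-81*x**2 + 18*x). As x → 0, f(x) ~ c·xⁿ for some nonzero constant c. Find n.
3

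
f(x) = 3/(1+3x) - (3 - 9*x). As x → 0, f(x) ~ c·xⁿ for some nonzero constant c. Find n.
2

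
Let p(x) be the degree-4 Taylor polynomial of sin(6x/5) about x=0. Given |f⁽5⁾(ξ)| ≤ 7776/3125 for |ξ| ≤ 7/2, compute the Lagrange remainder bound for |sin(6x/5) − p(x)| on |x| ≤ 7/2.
1361367/125000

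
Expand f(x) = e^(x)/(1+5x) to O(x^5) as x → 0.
1 - 4*x + 41*x**2/2 - 307*x**3/3 + 12281*x**4/24 + O(x**5)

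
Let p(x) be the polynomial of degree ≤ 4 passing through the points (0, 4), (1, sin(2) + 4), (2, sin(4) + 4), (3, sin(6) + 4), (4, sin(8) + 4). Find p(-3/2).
-693*sin(2)/32 + 1485*sin(4)/64 + 315*sin(8)/128 - 385*sin(6)/32 + 4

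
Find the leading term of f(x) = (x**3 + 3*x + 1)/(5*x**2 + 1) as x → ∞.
x/5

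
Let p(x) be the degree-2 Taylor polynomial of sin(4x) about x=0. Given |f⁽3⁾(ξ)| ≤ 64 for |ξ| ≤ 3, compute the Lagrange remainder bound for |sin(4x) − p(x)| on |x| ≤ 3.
288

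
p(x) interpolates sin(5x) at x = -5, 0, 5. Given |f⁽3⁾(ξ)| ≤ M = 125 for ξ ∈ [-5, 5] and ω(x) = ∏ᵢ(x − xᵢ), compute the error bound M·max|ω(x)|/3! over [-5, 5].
15625*sqrt(3)/27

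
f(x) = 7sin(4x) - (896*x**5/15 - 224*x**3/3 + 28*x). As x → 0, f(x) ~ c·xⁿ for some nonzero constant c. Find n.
7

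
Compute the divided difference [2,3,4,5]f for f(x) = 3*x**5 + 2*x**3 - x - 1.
377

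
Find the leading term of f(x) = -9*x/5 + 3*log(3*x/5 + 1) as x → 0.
-27*x**2/50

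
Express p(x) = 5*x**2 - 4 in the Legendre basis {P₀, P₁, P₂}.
(-7/3)P₀ + (10/3)P₂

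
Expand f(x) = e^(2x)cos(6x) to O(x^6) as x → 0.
1 + 2*x - 16*x**2 - 104*x**3/3 + 56*x**4/3 + 1264*x**5/15 + O(x**6)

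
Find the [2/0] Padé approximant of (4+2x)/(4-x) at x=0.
3*x**2/16 + 3*x/4 + 1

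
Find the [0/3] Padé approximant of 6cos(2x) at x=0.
6/(2*x**2 + 1)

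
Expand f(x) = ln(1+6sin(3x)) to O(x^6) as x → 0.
18*x - 162*x**2 + 1917*x**3 - 25758*x**4 + 1476711*x**5/4 + O(x**6)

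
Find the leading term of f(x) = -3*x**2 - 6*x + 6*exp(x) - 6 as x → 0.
x**3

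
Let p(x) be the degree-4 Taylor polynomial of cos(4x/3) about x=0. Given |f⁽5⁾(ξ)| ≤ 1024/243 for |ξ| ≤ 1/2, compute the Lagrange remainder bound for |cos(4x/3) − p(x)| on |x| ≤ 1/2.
4/3645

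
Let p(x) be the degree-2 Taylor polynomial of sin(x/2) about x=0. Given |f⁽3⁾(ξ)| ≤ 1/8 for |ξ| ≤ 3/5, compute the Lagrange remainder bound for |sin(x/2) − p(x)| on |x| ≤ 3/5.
9/2000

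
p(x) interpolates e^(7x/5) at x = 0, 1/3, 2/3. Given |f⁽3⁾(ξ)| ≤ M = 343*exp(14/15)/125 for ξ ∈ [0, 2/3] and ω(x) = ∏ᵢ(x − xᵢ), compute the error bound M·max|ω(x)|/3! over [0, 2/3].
343*sqrt(3)*exp(14/15)/91125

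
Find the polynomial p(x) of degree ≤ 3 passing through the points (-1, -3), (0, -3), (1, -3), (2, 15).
3*x**3 - 3*x - 3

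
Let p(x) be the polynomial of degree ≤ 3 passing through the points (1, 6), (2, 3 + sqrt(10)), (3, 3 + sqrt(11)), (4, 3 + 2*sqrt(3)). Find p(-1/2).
-189*sqrt(10)/16 - 35*sqrt(3)/8 + 363/16 + 135*sqrt(11)/16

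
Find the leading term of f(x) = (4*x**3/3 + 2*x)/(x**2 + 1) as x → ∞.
4*x/3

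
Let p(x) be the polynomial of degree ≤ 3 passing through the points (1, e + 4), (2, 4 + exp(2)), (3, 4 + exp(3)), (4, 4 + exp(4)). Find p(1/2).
-5*exp(4)/16 - 35*exp(2)/16 + 4 + 35*e/16 + 21*exp(3)/16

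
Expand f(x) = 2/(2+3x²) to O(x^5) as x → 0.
1 - 3*x**2/2 + 9*x**4/4 + O(x**5)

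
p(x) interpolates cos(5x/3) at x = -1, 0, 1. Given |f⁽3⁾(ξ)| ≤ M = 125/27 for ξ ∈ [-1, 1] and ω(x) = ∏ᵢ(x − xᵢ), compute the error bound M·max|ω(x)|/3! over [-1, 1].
125*sqrt(3)/729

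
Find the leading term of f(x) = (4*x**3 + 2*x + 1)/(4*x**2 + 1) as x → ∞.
x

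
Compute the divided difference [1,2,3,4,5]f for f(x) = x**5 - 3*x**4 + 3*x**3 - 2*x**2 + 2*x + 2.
12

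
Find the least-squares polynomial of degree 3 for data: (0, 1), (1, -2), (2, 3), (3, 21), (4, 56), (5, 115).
17/18 + (-3743/756)x + (325/252)x² + (23/27)x³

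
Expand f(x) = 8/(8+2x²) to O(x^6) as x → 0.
1 - x**2/4 + x**4/16 + O(x**6)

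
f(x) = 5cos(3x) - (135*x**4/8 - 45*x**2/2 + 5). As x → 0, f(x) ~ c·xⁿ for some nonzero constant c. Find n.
6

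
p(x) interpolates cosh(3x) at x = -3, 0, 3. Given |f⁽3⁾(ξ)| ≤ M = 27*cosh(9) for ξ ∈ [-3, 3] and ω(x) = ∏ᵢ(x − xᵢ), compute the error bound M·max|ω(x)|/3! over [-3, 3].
27*sqrt(3)*cosh(9)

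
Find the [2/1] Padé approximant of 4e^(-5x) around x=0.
(50*x**2/3 - 40*x/3 + 4)/(5*x/3 + 1)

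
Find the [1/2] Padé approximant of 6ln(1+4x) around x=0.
24*x/(-4*x**2/3 + 2*x + 1)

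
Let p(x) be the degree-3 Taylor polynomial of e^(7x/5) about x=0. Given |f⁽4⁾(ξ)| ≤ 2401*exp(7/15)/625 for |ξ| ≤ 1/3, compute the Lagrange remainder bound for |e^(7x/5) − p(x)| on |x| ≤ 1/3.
2401*exp(7/15)/1215000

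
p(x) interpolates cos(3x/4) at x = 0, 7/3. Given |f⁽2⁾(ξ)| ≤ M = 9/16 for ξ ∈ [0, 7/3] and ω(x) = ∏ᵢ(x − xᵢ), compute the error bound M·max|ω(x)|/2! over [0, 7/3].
49/128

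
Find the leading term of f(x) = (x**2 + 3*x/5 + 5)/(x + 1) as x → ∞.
x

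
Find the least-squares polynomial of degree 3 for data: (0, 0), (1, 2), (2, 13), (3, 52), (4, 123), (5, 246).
11/126 + (-17/756)x + (-85/126)x² + (227/108)x³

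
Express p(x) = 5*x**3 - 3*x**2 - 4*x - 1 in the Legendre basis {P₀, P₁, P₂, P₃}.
(-2)P₀ - P₁ + (-2)P₂ + (2)P₃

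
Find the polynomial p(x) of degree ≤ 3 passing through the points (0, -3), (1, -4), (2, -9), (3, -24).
-x**3 + x**2 - x - 3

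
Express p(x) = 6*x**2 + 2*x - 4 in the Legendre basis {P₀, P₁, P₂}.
(-2)P₀ + (2)P₁ + (4)P₂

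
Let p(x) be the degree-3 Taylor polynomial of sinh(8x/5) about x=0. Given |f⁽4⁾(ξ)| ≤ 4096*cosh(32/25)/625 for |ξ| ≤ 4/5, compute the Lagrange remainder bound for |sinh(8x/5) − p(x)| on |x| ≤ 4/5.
131072*cosh(32/25)/1171875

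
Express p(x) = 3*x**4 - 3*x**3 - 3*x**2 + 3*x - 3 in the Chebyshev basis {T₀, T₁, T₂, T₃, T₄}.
(-27/8)T₀ + (3/4)T₁ + (-3/4)T₃ + (3/8)T₄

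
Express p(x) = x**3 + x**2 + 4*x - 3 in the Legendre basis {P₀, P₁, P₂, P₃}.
(-8/3)P₀ + (23/5)P₁ + (2/3)P₂ + (2/5)P₃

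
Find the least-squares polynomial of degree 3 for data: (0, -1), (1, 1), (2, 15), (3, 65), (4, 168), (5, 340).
-29/42 + (-151/252)x + (-151/84)x² + (28/9)x³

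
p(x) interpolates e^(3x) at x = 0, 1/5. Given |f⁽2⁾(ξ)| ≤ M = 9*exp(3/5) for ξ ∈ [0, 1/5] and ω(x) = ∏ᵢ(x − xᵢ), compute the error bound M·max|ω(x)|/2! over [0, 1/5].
9*exp(3/5)/200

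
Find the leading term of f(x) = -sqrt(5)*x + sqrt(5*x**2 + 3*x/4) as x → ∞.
3*sqrt(5)/40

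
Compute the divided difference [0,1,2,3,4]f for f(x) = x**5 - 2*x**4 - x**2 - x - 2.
8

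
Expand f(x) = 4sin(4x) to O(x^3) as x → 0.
16*x + O(x**3)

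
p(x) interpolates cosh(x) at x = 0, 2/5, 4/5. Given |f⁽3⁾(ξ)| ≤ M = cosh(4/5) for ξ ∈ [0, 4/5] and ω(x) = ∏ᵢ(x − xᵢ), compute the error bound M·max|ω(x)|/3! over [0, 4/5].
8*sqrt(3)*cosh(4/5)/3375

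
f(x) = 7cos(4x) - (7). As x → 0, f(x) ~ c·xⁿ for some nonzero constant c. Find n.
2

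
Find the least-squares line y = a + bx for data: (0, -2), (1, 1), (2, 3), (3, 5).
a = -17/10, b = 23/10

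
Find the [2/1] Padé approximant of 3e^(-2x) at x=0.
(2*x**2 - 4*x + 3)/(2*x/3 + 1)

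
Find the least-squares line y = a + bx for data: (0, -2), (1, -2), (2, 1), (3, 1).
a = -23/10, b = 6/5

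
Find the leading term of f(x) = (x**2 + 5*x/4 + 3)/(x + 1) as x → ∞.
x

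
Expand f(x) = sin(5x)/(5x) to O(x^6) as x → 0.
1 - 25*x**2/6 + 125*x**4/24 + O(x**6)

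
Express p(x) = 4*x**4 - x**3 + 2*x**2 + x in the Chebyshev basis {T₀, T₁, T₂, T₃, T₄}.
(5/2)T₀ + (1/4)T₁ + (3)T₂ + (-1/4)T₃ + (1/2)T₄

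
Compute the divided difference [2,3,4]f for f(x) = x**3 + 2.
9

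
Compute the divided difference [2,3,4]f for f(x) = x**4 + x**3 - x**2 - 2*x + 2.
63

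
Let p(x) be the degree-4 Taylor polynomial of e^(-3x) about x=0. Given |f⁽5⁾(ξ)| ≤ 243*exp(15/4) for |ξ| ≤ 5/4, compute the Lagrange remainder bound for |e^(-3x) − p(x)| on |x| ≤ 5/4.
50625*exp(15/4)/8192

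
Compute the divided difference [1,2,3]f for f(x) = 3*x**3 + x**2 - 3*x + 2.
19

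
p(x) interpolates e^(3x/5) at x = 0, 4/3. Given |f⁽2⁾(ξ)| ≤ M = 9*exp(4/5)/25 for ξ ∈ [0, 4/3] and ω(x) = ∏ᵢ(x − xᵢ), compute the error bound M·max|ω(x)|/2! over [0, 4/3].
2*exp(4/5)/25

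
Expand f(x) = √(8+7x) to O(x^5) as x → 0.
2*sqrt(2) + 7*sqrt(2)*x/8 - 49*sqrt(2)*x**2/256 + 343*sqrt(2)*x**3/4096 - 12005*sqrt(2)*x**4/262144 + O(x**5)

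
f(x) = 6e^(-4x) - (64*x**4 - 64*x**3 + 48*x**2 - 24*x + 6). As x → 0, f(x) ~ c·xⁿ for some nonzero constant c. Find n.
5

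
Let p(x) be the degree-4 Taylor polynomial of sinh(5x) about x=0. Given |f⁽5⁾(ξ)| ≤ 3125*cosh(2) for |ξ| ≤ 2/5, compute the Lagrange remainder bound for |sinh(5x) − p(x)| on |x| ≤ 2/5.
4*cosh(2)/15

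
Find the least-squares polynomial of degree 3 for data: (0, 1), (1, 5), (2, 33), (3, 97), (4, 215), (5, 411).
4/7 + (23/14)x + (15/14)x² + (3)x³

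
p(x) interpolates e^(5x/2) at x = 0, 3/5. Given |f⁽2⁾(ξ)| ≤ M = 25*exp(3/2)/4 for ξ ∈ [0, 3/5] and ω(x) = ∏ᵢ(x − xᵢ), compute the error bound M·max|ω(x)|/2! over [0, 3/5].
9*exp(3/2)/32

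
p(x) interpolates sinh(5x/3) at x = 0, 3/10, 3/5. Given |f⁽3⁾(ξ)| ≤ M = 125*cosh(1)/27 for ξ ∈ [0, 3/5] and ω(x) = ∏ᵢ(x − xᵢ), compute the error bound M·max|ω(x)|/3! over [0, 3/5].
sqrt(3)*cosh(1)/216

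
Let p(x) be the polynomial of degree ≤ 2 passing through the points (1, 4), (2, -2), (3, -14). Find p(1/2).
19/4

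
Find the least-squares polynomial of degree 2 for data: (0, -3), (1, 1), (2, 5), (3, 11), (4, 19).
-97/35 + (89/35)x + (5/7)x²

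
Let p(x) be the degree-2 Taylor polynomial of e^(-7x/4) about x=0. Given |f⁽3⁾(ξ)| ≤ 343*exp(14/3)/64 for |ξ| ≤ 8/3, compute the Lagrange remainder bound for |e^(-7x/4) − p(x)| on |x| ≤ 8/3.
1372*exp(14/3)/81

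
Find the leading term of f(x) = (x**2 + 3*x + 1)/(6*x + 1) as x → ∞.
x/6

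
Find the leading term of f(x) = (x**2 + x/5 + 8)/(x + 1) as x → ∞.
x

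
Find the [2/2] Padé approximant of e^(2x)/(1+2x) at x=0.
(7*x**2/9 + 4*x/3 + 1)/(-11*x**2/9 + 4*x/3 + 1)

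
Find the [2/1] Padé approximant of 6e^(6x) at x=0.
(36*x**2 + 24*x + 6)/(1 - 2*x)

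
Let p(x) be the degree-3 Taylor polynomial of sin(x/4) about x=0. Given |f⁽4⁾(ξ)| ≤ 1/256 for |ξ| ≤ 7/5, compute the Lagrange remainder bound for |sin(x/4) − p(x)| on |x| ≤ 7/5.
2401/3840000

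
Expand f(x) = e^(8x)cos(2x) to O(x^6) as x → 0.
1 + 8*x + 30*x**2 + 208*x**3/3 + 322*x**4/3 + 1616*x**5/15 + O(x**6)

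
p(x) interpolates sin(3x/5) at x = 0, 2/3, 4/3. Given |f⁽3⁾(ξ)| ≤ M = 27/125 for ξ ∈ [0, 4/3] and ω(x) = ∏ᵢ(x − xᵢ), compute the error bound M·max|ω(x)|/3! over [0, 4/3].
8*sqrt(3)/3375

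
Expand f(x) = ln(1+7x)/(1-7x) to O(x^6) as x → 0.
7*x + 49*x**2/2 + 1715*x**3/6 + 16807*x**4/12 + 789929*x**5/60 + O(x**6)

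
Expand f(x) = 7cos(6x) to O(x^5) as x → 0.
7 - 126*x**2 + 378*x**4 + O(x**5)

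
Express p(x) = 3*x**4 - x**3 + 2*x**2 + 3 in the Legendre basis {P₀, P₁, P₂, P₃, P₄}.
(64/15)P₀ + (-3/5)P₁ + (64/21)P₂ + (-2/5)P₃ + (24/35)P₄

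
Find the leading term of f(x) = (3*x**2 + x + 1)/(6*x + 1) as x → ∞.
x/2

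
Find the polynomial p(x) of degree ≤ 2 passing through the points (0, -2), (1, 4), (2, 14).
2*x**2 + 4*x - 2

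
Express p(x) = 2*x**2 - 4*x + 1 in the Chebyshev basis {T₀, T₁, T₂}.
(2)T₀ + (-4)T₁ + T₂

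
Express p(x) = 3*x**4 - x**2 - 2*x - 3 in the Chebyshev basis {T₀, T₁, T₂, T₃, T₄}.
(-19/8)T₀ + (-2)T₁ + T₂ + (3/8)T₄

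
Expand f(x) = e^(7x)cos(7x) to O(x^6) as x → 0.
1 + 7*x - 343*x**3/3 - 2401*x**4/6 - 16807*x**5/30 + O(x**6)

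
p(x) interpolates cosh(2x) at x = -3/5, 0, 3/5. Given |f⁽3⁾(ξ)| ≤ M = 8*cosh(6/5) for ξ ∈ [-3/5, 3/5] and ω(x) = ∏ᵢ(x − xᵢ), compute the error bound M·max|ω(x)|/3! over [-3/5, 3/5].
8*sqrt(3)*cosh(6/5)/125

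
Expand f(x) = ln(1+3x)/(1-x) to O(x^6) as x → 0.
3*x - 3*x**2/2 + 15*x**3/2 - 51*x**4/4 + 717*x**5/20 + O(x**6)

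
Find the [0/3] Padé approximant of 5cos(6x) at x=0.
5/(18*x**2 + 1)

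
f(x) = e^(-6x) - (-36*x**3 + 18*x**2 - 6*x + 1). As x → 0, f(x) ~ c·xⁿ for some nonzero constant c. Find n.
4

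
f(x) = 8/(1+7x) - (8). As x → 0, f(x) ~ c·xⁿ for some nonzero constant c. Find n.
1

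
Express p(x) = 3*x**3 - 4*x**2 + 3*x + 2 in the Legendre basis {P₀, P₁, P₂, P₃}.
(2/3)P₀ + (24/5)P₁ + (-8/3)P₂ + (6/5)P₃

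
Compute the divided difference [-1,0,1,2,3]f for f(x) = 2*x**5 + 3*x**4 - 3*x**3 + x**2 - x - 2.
13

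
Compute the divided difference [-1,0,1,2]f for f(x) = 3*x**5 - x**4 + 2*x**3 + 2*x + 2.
15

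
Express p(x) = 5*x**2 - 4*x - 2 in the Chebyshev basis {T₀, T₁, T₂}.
(1/2)T₀ + (-4)T₁ + (5/2)T₂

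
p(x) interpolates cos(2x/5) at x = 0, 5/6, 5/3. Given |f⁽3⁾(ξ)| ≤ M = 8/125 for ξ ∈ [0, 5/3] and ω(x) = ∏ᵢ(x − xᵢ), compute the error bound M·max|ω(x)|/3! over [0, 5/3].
sqrt(3)/729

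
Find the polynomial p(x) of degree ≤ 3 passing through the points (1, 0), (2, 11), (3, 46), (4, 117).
2*x**3 - 3*x + 1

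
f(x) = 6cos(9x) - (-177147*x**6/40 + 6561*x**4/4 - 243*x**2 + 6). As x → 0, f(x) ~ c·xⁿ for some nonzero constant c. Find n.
8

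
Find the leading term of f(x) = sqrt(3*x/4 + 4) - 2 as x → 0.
3*x/16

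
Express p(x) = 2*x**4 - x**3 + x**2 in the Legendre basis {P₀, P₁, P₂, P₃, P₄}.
(11/15)P₀ + (-3/5)P₁ + (38/21)P₂ + (-2/5)P₃ + (16/35)P₄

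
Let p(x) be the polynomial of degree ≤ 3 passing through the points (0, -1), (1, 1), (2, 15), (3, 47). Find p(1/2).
-9/8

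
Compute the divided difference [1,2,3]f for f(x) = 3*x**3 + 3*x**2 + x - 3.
21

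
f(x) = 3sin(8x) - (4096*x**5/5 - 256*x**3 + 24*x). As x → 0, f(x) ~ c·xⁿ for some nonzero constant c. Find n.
7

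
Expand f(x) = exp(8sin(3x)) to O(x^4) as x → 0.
1 + 24*x + 288*x**2 + 2268*x**3 + O(x**4)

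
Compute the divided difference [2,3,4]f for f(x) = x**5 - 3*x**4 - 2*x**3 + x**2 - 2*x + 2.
103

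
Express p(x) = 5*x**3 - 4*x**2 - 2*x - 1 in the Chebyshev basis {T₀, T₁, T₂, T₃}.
(-3)T₀ + (7/4)T₁ + (-2)T₂ + (5/4)T₃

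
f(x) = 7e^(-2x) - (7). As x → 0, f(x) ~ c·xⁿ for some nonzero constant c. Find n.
1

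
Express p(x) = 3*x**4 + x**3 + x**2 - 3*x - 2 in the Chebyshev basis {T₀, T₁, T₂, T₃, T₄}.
(-3/8)T₀ + (-9/4)T₁ + (2)T₂ + (1/4)T₃ + (3/8)T₄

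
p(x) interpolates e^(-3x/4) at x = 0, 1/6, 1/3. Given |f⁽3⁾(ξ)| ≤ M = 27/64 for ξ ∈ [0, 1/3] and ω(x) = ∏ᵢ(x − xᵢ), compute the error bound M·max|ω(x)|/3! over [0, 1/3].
sqrt(3)/13824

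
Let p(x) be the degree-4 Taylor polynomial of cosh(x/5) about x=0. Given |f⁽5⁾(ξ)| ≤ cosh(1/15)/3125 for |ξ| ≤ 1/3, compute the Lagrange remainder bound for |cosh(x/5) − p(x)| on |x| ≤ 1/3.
cosh(1/15)/91125000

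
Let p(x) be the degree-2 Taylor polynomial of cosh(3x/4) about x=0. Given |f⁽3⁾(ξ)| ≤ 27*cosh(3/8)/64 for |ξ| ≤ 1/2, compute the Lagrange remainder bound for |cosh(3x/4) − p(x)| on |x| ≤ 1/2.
9*cosh(3/8)/1024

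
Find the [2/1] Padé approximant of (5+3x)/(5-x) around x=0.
(3*x/5 + 1)/(1 - x/5)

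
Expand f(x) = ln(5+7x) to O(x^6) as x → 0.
log(5) + 7*x/5 - 49*x**2/50 + 343*x**3/375 - 2401*x**4/2500 + 16807*x**5/15625 + O(x**6)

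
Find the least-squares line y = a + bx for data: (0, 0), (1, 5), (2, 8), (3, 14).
a = 0, b = 9/2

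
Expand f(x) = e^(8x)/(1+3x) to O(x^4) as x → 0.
1 + 5*x + 17*x**2 + 103*x**3/3 + O(x**4)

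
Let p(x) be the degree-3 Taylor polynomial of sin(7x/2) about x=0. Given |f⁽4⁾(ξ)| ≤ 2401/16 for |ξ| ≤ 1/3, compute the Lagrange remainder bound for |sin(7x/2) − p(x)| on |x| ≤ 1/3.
2401/31104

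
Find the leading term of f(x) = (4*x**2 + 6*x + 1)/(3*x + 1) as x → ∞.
4*x/3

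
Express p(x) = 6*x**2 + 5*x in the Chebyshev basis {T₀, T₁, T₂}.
(3)T₀ + (5)T₁ + (3)T₂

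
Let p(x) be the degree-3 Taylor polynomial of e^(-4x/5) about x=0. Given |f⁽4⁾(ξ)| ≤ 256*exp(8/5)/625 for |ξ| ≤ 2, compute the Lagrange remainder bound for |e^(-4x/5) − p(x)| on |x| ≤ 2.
512*exp(8/5)/1875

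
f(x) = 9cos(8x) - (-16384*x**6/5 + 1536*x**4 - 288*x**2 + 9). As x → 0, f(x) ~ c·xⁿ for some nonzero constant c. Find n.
8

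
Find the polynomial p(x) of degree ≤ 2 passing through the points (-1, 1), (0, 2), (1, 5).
x**2 + 2*x + 2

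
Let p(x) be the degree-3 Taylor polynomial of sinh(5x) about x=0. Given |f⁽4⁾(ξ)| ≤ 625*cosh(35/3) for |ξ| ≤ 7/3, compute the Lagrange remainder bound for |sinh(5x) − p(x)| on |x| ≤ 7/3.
1500625*cosh(35/3)/1944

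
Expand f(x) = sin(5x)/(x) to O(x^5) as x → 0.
5 - 125*x**2/6 + 625*x**4/24 + O(x**5)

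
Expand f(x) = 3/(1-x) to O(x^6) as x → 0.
3 + 3*x + 3*x**2 + 3*x**3 + 3*x**4 + 3*x**5 + O(x**6)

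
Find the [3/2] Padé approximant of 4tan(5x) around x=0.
(-100*x**3/3 + 20*x)/(1 - 10*x**2)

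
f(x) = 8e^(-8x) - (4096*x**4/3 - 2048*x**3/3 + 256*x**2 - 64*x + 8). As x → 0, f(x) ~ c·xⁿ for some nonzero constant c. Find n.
5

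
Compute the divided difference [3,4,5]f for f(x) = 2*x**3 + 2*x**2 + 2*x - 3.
26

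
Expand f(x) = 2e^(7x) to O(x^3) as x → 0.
2 + 14*x + 49*x**2 + O(x**3)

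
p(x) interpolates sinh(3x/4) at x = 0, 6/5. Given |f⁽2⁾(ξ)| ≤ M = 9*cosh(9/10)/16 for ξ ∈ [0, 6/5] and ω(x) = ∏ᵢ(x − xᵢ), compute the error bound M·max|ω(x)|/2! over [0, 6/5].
81*cosh(9/10)/800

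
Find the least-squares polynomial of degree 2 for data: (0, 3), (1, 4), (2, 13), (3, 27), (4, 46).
93/35 + (-57/70)x + (41/14)x²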